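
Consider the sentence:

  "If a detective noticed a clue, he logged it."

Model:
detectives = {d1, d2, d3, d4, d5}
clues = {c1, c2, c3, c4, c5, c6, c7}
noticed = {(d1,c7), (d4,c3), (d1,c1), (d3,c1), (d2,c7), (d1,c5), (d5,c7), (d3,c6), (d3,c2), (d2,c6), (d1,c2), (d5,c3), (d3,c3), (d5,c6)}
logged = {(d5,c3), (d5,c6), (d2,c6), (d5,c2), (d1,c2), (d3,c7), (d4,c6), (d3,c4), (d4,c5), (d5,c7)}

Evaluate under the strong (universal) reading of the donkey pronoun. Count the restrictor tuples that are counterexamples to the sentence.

"it" takes "a clue" as antecedent — a donkey pronoun bound across the clause boundary.
Strong reading: for every (d,c) with noticed(d,c), logged(d,c).
Restrictor pairs: (d1,c1) ✗  (d1,c2) ✓  (d1,c5) ✗  (d1,c7) ✗  (d2,c6) ✓  (d2,c7) ✗  (d3,c1) ✗  (d3,c2) ✗  (d3,c3) ✗  (d3,c6) ✗  (d4,c3) ✗  (d5,c3) ✓  (d5,c6) ✓  (d5,c7) ✓
Counterexamples (restrictor pairs failing the scope): 9.

9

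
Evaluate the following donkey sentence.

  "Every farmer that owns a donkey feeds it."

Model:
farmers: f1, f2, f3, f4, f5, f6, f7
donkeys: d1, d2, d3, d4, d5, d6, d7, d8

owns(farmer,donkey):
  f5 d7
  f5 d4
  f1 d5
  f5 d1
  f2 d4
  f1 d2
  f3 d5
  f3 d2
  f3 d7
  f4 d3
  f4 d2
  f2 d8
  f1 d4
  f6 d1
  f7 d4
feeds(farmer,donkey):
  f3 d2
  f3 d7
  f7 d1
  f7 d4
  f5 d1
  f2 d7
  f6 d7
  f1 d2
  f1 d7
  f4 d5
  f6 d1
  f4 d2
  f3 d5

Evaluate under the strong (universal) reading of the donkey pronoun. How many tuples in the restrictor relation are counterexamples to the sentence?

"it" takes "a donkey" as antecedent — a donkey pronoun bound across the clause boundary.
Strong reading: for every (f,d) with owns(f,d), feeds(f,d).
Restrictor pairs: (f1,d2) ✓  (f1,d4) ✗  (f1,d5) ✗  (f2,d4) ✗  (f2,d8) ✗  (f3,d2) ✓  (f3,d5) ✓  (f3,d7) ✓  (f4,d2) ✓  (f4,d3) ✗  (f5,d1) ✓  (f5,d4) ✗  (f5,d7) ✗  (f6,d1) ✓  (f7,d4) ✓
Counterexamples (restrictor pairs failing the scope): 7.

7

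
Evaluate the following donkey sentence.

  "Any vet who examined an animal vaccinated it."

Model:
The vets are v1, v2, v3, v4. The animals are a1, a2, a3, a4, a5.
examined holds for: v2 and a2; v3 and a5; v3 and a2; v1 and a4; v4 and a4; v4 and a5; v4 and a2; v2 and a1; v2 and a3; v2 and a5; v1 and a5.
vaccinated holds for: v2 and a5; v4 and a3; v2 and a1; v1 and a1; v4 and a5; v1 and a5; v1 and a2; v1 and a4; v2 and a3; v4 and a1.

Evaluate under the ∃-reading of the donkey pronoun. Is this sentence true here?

"it" takes "an animal" as antecedent — a donkey pronoun bound across the clause boundary.
Weak reading: every vet v with some examined-animal has at least one examined-animal a such that vaccinated(v,a).
Per vet: v1:✓  v2:✓  v3:✗  v4:✓
v3 has no witness among its examined-animals.

False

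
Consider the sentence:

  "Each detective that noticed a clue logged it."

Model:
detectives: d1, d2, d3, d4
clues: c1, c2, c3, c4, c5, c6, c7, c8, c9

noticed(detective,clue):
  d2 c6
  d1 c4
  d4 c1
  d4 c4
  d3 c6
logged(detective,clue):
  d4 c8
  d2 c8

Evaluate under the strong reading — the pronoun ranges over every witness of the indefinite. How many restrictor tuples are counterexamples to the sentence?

5

"it" takes "a clue" as antecedent — a donkey pronoun bound across the clause boundary.
Strong reading: for every (d,c) with noticed(d,c), logged(d,c).
Restrictor pairs: (d1,c4) ✗  (d2,c6) ✗  (d3,c6) ✗  (d4,c1) ✗  (d4,c4) ✗
Counterexamples (restrictor pairs failing the scope): 5.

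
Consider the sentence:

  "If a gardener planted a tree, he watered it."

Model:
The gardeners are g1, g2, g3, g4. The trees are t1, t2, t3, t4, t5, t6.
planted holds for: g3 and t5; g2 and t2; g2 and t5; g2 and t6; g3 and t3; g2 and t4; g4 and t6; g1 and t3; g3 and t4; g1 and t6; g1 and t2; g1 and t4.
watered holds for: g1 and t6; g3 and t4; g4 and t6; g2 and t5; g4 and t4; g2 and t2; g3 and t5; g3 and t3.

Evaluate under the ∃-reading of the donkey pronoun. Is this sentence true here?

"it" takes "a tree" as antecedent — a donkey pronoun bound across the clause boundary.
Weak reading: every gardener g with some planted-tree has at least one planted-tree t such that watered(g,t).
Per gardener: g1:✓  g2:✓  g3:✓  g4:✓
Every gardener in the restrictor has a witness.

True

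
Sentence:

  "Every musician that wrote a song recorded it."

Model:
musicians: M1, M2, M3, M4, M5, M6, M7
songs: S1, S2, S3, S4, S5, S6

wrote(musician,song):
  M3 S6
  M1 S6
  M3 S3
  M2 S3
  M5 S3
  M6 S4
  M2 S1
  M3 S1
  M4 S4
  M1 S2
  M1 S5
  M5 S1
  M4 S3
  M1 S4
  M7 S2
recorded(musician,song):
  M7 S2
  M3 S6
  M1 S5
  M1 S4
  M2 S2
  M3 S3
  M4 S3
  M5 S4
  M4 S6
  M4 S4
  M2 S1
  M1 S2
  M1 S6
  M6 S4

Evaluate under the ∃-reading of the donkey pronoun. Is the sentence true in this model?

False

"it" takes "a song" as antecedent — a donkey pronoun bound across the clause boundary.
Weak reading: every musician m with some wrote-song has at least one wrote-song s such that recorded(m,s).
Per musician: M1:✓  M2:✓  M3:✓  M4:✓  M5:✗  M6:✓  M7:✓
M5 has no witness among its wrote-songs.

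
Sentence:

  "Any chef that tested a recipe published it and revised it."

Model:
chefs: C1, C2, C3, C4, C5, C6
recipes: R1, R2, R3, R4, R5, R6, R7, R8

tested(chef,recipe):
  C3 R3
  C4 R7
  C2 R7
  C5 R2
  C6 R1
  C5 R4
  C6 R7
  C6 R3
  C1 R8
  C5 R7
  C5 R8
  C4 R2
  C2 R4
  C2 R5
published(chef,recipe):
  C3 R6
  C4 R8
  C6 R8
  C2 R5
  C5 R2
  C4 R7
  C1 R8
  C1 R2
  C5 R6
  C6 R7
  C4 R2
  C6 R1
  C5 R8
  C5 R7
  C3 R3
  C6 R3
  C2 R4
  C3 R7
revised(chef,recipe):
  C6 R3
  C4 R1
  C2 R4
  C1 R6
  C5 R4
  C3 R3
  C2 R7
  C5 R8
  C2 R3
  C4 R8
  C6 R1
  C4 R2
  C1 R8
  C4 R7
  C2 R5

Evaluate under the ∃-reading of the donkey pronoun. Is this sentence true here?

True

"it" takes "a recipe" as antecedent — a donkey pronoun bound across the clause boundary.
Weak reading: every chef c with some tested-recipe has at least one tested-recipe r such that published(c,r) ∧ revised(c,r).
Per chef: C1:✓  C2:✓  C3:✓  C4:✓  C5:✓  C6:✓
Every chef in the restrictor has a witness.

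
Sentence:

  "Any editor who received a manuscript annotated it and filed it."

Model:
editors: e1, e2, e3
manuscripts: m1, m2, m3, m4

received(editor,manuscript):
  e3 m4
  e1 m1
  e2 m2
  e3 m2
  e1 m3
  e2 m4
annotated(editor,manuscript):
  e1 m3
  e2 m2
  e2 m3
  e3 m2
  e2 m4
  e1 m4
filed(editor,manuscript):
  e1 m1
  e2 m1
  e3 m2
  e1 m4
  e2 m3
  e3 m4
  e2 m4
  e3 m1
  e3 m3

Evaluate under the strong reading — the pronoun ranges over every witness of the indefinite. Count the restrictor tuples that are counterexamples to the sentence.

4

"it" takes "a manuscript" as antecedent — a donkey pronoun bound across the clause boundary.
Strong reading: for every (e,m) with received(e,m), annotated(e,m) ∧ filed(e,m).
Restrictor pairs: (e1,m1) ✗  (e1,m3) ✗  (e2,m2) ✗  (e2,m4) ✓  (e3,m2) ✓  (e3,m4) ✗
Counterexamples (restrictor pairs failing the scope): 4.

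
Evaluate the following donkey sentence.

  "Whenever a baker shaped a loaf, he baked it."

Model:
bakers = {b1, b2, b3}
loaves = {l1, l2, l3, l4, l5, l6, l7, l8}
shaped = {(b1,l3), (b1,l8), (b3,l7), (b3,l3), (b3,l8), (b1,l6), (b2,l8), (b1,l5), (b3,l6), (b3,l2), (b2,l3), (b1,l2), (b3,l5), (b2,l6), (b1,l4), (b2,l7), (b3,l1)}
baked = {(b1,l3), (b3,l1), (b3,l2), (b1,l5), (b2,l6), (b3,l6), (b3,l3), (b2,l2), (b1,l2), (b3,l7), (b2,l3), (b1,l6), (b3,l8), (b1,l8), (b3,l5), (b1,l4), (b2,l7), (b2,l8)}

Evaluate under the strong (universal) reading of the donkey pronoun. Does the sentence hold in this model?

"it" takes "a loaf" as antecedent — a donkey pronoun bound across the clause boundary.
Strong reading: for every (b,l) with shaped(b,l), baked(b,l).
Restrictor pairs: (b1,l2) ✓  (b1,l3) ✓  (b1,l4) ✓  (b1,l5) ✓  (b1,l6) ✓  (b1,l8) ✓  (b2,l3) ✓  (b2,l6) ✓  (b2,l7) ✓  (b2,l8) ✓  (b3,l1) ✓  (b3,l2) ✓  (b3,l3) ✓  (b3,l5) ✓  (b3,l6) ✓  (b3,l7) ✓  (b3,l8) ✓
Every restrictor pair satisfies the scope.

True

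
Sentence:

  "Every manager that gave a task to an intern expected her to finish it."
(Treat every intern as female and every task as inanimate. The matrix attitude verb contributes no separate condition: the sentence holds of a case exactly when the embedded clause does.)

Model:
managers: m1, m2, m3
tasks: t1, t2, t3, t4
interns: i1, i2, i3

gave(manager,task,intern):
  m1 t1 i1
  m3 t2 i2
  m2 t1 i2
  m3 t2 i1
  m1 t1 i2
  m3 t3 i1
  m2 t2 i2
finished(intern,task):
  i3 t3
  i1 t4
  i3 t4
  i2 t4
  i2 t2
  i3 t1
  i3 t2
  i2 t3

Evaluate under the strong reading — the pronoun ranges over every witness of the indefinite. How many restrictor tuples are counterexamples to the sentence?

"her" takes "an intern" as antecedent and "it" takes "a task"; both are donkey pronouns co-varying with the restrictor.
Strong reading: for every (m,t,i) with gave(m,t,i), finished(i,t).
Restrictor triples: (m1,t1,i1)→finished(i1,t1) ✗  (m1,t1,i2)→finished(i2,t1) ✗  (m2,t1,i2)→finished(i2,t1) ✗  (m2,t2,i2)→finished(i2,t2) ✓  (m3,t2,i1)→finished(i1,t2) ✗  (m3,t2,i2)→finished(i2,t2) ✓  (m3,t3,i1)→finished(i1,t3) ✗
Counterexamples (restrictor triples failing the scope): 5.

5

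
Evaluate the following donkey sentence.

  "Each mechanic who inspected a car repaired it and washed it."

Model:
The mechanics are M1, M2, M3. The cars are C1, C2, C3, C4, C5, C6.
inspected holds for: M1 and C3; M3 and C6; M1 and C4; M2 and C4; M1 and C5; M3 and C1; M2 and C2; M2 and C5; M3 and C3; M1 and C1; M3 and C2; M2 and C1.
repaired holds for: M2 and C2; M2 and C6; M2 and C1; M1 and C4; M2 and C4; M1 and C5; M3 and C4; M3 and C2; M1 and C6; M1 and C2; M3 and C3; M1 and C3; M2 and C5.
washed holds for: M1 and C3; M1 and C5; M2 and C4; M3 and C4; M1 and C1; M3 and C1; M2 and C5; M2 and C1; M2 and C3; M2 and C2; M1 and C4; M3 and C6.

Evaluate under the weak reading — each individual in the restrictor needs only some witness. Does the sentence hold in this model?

False

"it" takes "a car" as antecedent — a donkey pronoun bound across the clause boundary.
Weak reading: every mechanic m with some inspected-car has at least one inspected-car c such that repaired(m,c) ∧ washed(m,c).
Per mechanic: M1:✓  M2:✓  M3:✗
M3 has no witness among its inspected-cars.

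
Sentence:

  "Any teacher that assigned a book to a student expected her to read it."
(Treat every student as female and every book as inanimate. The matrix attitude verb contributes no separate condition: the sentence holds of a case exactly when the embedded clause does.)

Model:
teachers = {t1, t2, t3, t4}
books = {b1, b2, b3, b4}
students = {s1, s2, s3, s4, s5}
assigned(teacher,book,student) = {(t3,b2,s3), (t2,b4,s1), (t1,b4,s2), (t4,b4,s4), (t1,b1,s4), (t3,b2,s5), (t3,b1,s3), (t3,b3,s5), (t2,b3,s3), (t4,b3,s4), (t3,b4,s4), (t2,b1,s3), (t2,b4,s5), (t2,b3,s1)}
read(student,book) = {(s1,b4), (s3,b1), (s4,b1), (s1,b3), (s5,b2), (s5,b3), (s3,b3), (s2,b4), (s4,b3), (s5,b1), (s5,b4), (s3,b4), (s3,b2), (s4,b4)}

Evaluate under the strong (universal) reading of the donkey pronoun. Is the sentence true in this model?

True

"her" takes "a student" as antecedent and "it" takes "a book"; both are donkey pronouns co-varying with the restrictor.
Strong reading: for every (t,b,s) with assigned(t,b,s), read(s,b).
Restrictor triples: (t1,b1,s4)→read(s4,b1) ✓  (t1,b4,s2)→read(s2,b4) ✓  (t2,b1,s3)→read(s3,b1) ✓  (t2,b3,s1)→read(s1,b3) ✓  (t2,b3,s3)→read(s3,b3) ✓  (t2,b4,s1)→read(s1,b4) ✓  (t2,b4,s5)→read(s5,b4) ✓  (t3,b1,s3)→read(s3,b1) ✓  (t3,b2,s3)→read(s3,b2) ✓  (t3,b2,s5)→read(s5,b2) ✓  (t3,b3,s5)→read(s5,b3) ✓  (t3,b4,s4)→read(s4,b4) ✓  (t4,b3,s4)→read(s4,b3) ✓  (t4,b4,s4)→read(s4,b4) ✓
Every restrictor triple satisfies the scope.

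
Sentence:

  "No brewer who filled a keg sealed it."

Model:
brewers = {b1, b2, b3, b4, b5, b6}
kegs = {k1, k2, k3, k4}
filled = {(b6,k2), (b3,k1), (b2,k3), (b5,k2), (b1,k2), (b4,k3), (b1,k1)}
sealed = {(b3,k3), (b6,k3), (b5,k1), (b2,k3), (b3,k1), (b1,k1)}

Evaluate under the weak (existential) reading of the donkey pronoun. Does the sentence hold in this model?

False

"it" takes "a keg" as antecedent — a donkey pronoun bound across the clause boundary.
Truth condition: for no (b,k) with filled(b,k) does sealed(b,k) hold.
Restrictor pairs — does the scope hold? (b1,k1):holds  (b1,k2):fails  (b2,k3):holds  (b3,k1):holds  (b4,k3):fails  (b5,k2):fails  (b6,k2):fails
Scope holds for 3 pair(s), so the sentence is false.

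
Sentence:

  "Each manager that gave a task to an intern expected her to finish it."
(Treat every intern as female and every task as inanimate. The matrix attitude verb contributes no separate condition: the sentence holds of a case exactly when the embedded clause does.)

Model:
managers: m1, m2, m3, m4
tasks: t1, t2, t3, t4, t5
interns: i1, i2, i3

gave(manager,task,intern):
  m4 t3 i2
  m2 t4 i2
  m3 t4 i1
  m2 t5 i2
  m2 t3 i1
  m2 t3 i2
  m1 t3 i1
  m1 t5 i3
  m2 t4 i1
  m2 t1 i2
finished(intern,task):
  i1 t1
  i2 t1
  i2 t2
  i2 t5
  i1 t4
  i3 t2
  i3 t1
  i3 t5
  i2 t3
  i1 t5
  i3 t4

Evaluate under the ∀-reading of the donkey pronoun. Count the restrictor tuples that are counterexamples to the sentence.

3

"her" takes "an intern" as antecedent and "it" takes "a task"; both are donkey pronouns co-varying with the restrictor.
Strong reading: for every (m,t,i) with gave(m,t,i), finished(i,t).
Restrictor triples: (m1,t3,i1)→finished(i1,t3) ✗  (m1,t5,i3)→finished(i3,t5) ✓  (m2,t1,i2)→finished(i2,t1) ✓  (m2,t3,i1)→finished(i1,t3) ✗  (m2,t3,i2)→finished(i2,t3) ✓  (m2,t4,i1)→finished(i1,t4) ✓  (m2,t4,i2)→finished(i2,t4) ✗  (m2,t5,i2)→finished(i2,t5) ✓  (m3,t4,i1)→finished(i1,t4) ✓  (m4,t3,i2)→finished(i2,t3) ✓
Counterexamples (restrictor triples failing the scope): 3.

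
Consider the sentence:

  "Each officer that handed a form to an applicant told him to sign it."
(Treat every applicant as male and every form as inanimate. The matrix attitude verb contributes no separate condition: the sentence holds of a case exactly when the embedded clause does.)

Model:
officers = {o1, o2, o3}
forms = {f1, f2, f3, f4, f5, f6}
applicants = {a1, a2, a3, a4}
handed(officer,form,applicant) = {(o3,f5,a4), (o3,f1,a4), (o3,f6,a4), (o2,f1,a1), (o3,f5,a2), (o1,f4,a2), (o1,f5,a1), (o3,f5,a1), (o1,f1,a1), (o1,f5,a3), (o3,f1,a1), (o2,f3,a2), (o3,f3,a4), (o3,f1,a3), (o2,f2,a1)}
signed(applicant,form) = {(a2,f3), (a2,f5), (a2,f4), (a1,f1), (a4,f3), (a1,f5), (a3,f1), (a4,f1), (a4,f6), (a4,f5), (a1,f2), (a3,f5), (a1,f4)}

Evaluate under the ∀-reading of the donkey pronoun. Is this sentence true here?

True

"him" takes "an applicant" as antecedent and "it" takes "a form"; both are donkey pronouns co-varying with the restrictor.
Strong reading: for every (o,f,a) with handed(o,f,a), signed(a,f).
Restrictor triples: (o1,f1,a1)→signed(a1,f1) ✓  (o1,f4,a2)→signed(a2,f4) ✓  (o1,f5,a1)→signed(a1,f5) ✓  (o1,f5,a3)→signed(a3,f5) ✓  (o2,f1,a1)→signed(a1,f1) ✓  (o2,f2,a1)→signed(a1,f2) ✓  (o2,f3,a2)→signed(a2,f3) ✓  (o3,f1,a1)→signed(a1,f1) ✓  (o3,f1,a3)→signed(a3,f1) ✓  (o3,f1,a4)→signed(a4,f1) ✓  (o3,f3,a4)→signed(a4,f3) ✓  (o3,f5,a1)→signed(a1,f5) ✓  (o3,f5,a2)→signed(a2,f5) ✓  (o3,f5,a4)→signed(a4,f5) ✓  (o3,f6,a4)→signed(a4,f6) ✓
Every restrictor triple satisfies the scope.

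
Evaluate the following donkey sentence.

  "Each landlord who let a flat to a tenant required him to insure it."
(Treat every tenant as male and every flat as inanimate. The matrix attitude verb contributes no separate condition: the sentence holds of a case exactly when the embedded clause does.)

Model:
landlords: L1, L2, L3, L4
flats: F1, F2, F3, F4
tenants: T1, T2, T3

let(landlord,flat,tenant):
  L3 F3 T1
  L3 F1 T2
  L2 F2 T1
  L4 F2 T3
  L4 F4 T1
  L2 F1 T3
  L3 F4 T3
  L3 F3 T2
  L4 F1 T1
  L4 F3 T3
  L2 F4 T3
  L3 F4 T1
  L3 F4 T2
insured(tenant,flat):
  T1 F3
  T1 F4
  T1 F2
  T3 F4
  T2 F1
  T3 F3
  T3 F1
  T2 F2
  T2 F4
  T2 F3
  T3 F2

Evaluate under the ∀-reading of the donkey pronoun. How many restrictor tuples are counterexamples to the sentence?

1

"him" takes "a tenant" as antecedent and "it" takes "a flat"; both are donkey pronouns co-varying with the restrictor.
Strong reading: for every (l,f,t) with let(l,f,t), insured(t,f).
Restrictor triples: (L2,F1,T3)→insured(T3,F1) ✓  (L2,F2,T1)→insured(T1,F2) ✓  (L2,F4,T3)→insured(T3,F4) ✓  (L3,F1,T2)→insured(T2,F1) ✓  (L3,F3,T1)→insured(T1,F3) ✓  (L3,F3,T2)→insured(T2,F3) ✓  (L3,F4,T1)→insured(T1,F4) ✓  (L3,F4,T2)→insured(T2,F4) ✓  (L3,F4,T3)→insured(T3,F4) ✓  (L4,F1,T1)→insured(T1,F1) ✗  (L4,F2,T3)→insured(T3,F2) ✓  (L4,F3,T3)→insured(T3,F3) ✓  (L4,F4,T1)→insured(T1,F4) ✓
Counterexamples (restrictor triples failing the scope): 1.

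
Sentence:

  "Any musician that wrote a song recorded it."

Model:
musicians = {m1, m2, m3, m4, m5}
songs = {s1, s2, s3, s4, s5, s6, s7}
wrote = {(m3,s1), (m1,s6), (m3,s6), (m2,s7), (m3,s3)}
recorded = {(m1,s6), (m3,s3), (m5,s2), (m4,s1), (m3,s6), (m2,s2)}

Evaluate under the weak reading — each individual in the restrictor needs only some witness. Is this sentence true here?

"it" takes "a song" as antecedent — a donkey pronoun bound across the clause boundary.
Weak reading: every musician m with some wrote-song has at least one wrote-song s such that recorded(m,s).
Per musician: m1:✓  m2:✗  m3:✓
m2 has no witness among its wrote-songs.

False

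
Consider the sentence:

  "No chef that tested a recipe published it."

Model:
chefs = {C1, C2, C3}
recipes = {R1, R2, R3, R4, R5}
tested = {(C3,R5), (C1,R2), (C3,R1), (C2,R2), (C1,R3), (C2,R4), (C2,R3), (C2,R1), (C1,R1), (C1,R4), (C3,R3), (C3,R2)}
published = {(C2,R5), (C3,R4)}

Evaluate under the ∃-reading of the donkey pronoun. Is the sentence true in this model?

"it" takes "a recipe" as antecedent — a donkey pronoun bound across the clause boundary.
Truth condition: for no (c,r) with tested(c,r) does published(c,r) hold.
Restrictor pairs — does the scope hold? (C1,R1):fails  (C1,R2):fails  (C1,R3):fails  (C1,R4):fails  (C2,R1):fails  (C2,R2):fails  (C2,R3):fails  (C2,R4):fails  (C3,R1):fails  (C3,R2):fails  (C3,R3):fails  (C3,R5):fails
Scope holds for no restrictor pair, so the sentence is true.

True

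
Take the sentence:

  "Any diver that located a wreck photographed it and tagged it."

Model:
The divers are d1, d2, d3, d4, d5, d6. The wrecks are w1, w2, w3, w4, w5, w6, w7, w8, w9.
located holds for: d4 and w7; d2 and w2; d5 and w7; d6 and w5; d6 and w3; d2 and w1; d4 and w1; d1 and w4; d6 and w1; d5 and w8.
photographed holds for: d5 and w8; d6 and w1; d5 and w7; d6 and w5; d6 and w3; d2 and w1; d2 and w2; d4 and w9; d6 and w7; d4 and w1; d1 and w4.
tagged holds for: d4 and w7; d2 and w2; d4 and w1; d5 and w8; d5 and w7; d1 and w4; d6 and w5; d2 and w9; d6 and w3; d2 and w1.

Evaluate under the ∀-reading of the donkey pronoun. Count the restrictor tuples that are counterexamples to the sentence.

"it" takes "a wreck" as antecedent — a donkey pronoun bound across the clause boundary.
Strong reading: for every (d,w) with located(d,w), photographed(d,w) ∧ tagged(d,w).
Restrictor pairs: (d1,w4) ✓  (d2,w1) ✓  (d2,w2) ✓  (d4,w1) ✓  (d4,w7) ✗  (d5,w7) ✓  (d5,w8) ✓  (d6,w1) ✗  (d6,w3) ✓  (d6,w5) ✓
Counterexamples (restrictor pairs failing the scope): 2.

2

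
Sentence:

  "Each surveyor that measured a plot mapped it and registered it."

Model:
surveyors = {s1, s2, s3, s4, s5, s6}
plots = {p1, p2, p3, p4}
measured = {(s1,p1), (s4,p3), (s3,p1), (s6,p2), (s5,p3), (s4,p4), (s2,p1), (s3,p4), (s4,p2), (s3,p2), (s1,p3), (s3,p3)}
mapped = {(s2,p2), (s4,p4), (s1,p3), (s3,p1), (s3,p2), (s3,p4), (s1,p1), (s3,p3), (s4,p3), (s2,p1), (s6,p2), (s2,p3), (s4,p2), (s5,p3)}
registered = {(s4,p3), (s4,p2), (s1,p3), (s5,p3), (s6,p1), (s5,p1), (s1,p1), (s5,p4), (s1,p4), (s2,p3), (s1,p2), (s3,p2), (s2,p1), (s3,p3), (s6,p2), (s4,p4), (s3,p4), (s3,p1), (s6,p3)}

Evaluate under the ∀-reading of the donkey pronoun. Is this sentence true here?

"it" takes "a plot" as antecedent — a donkey pronoun bound across the clause boundary.
Strong reading: for every (s,p) with measured(s,p), mapped(s,p) ∧ registered(s,p).
Restrictor pairs: (s1,p1) ✓  (s1,p3) ✓  (s2,p1) ✓  (s3,p1) ✓  (s3,p2) ✓  (s3,p3) ✓  (s3,p4) ✓  (s4,p2) ✓  (s4,p3) ✓  (s4,p4) ✓  (s5,p3) ✓  (s6,p2) ✓
Every restrictor pair satisfies the scope.

True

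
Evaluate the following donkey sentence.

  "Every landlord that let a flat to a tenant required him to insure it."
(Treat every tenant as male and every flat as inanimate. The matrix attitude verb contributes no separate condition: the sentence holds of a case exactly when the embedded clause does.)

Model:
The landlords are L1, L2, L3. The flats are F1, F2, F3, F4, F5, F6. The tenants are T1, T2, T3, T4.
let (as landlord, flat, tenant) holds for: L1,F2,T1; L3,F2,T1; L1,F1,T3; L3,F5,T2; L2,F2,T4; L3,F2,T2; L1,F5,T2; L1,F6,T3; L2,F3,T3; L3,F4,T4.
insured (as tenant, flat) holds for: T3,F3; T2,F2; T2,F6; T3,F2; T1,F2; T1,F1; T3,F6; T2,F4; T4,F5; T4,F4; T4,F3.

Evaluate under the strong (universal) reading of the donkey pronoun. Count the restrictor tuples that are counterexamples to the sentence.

"him" takes "a tenant" as antecedent and "it" takes "a flat"; both are donkey pronouns co-varying with the restrictor.
Strong reading: for every (l,f,t) with let(l,f,t), insured(t,f).
Restrictor triples: (L1,F1,T3)→insured(T3,F1) ✗  (L1,F2,T1)→insured(T1,F2) ✓  (L1,F5,T2)→insured(T2,F5) ✗  (L1,F6,T3)→insured(T3,F6) ✓  (L2,F2,T4)→insured(T4,F2) ✗  (L2,F3,T3)→insured(T3,F3) ✓  (L3,F2,T1)→insured(T1,F2) ✓  (L3,F2,T2)→insured(T2,F2) ✓  (L3,F4,T4)→insured(T4,F4) ✓  (L3,F5,T2)→insured(T2,F5) ✗
Counterexamples (restrictor triples failing the scope): 4.

4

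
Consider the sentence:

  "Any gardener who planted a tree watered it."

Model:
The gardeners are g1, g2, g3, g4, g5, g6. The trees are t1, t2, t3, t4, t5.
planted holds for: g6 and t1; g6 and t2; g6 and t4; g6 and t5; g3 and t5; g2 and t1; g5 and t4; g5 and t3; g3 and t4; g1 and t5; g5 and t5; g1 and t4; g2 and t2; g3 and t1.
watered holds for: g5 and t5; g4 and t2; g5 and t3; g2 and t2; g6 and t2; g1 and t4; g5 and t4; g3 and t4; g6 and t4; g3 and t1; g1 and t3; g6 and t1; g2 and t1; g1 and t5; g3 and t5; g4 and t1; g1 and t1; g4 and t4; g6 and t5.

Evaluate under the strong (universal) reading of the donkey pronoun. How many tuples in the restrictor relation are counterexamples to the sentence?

"it" takes "a tree" as antecedent — a donkey pronoun bound across the clause boundary.
Strong reading: for every (g,t) with planted(g,t), watered(g,t).
Restrictor pairs: (g1,t4) ✓  (g1,t5) ✓  (g2,t1) ✓  (g2,t2) ✓  (g3,t1) ✓  (g3,t4) ✓  (g3,t5) ✓  (g5,t3) ✓  (g5,t4) ✓  (g5,t5) ✓  (g6,t1) ✓  (g6,t2) ✓  (g6,t4) ✓  (g6,t5) ✓
Counterexamples (restrictor pairs failing the scope): 0.

0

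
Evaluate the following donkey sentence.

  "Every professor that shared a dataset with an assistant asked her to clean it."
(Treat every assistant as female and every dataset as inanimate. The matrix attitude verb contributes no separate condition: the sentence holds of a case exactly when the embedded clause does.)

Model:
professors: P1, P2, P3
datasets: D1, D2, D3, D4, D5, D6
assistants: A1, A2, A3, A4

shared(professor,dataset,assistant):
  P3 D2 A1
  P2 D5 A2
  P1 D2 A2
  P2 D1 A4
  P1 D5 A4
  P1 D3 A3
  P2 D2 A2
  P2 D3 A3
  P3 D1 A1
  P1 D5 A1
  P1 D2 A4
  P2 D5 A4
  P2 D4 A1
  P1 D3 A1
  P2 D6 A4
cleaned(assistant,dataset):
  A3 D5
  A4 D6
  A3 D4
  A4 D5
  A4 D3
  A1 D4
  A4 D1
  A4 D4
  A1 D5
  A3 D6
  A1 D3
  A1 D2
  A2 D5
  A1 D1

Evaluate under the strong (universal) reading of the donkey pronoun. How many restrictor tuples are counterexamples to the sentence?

5

"her" takes "an assistant" as antecedent and "it" takes "a dataset"; both are donkey pronouns co-varying with the restrictor.
Strong reading: for every (p,d,a) with shared(p,d,a), cleaned(a,d).
Restrictor triples: (P1,D2,A2)→cleaned(A2,D2) ✗  (P1,D2,A4)→cleaned(A4,D2) ✗  (P1,D3,A1)→cleaned(A1,D3) ✓  (P1,D3,A3)→cleaned(A3,D3) ✗  (P1,D5,A1)→cleaned(A1,D5) ✓  (P1,D5,A4)→cleaned(A4,D5) ✓  (P2,D1,A4)→cleaned(A4,D1) ✓  (P2,D2,A2)→cleaned(A2,D2) ✗  (P2,D3,A3)→cleaned(A3,D3) ✗  (P2,D4,A1)→cleaned(A1,D4) ✓  (P2,D5,A2)→cleaned(A2,D5) ✓  (P2,D5,A4)→cleaned(A4,D5) ✓  (P2,D6,A4)→cleaned(A4,D6) ✓  (P3,D1,A1)→cleaned(A1,D1) ✓  (P3,D2,A1)→cleaned(A1,D2) ✓
Counterexamples (restrictor triples failing the scope): 5.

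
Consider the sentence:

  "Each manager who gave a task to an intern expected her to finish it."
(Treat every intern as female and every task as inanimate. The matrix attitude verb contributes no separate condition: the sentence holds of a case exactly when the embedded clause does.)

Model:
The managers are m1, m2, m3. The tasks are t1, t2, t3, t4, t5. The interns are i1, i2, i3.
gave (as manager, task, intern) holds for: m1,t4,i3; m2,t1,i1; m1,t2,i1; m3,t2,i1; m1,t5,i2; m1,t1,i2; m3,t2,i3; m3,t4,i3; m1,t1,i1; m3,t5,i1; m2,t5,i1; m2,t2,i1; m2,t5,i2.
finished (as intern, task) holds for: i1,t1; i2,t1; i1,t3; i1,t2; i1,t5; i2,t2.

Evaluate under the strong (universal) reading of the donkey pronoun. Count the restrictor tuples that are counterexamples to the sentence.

5

"her" takes "an intern" as antecedent and "it" takes "a task"; both are donkey pronouns co-varying with the restrictor.
Strong reading: for every (m,t,i) with gave(m,t,i), finished(i,t).
Restrictor triples: (m1,t1,i1)→finished(i1,t1) ✓  (m1,t1,i2)→finished(i2,t1) ✓  (m1,t2,i1)→finished(i1,t2) ✓  (m1,t4,i3)→finished(i3,t4) ✗  (m1,t5,i2)→finished(i2,t5) ✗  (m2,t1,i1)→finished(i1,t1) ✓  (m2,t2,i1)→finished(i1,t2) ✓  (m2,t5,i1)→finished(i1,t5) ✓  (m2,t5,i2)→finished(i2,t5) ✗  (m3,t2,i1)→finished(i1,t2) ✓  (m3,t2,i3)→finished(i3,t2) ✗  (m3,t4,i3)→finished(i3,t4) ✗  (m3,t5,i1)→finished(i1,t5) ✓
Counterexamples (restrictor triples failing the scope): 5.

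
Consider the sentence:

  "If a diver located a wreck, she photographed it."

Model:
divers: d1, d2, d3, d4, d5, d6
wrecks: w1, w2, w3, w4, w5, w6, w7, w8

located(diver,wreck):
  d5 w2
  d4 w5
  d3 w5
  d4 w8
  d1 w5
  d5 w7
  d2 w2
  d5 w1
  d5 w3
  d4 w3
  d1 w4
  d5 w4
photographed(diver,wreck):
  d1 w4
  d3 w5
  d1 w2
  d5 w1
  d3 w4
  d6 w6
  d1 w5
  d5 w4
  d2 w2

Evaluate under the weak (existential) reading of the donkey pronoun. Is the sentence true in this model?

"it" takes "a wreck" as antecedent — a donkey pronoun bound across the clause boundary.
Weak reading: every diver d with some located-wreck has at least one located-wreck w such that photographed(d,w).
Per diver: d1:✓  d2:✓  d3:✓  d4:✗  d5:✓
d4 has no witness among its located-wrecks.

False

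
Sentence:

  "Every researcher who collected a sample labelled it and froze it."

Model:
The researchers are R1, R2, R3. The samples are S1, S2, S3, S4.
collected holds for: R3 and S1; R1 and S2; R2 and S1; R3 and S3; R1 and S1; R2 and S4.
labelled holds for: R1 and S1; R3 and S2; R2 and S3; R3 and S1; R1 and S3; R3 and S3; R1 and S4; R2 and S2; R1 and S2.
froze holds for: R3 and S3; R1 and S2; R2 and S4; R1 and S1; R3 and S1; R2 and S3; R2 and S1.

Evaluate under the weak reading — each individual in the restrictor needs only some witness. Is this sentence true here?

"it" takes "a sample" as antecedent — a donkey pronoun bound across the clause boundary.
Weak reading: every researcher r with some collected-sample has at least one collected-sample s such that labelled(r,s) ∧ froze(r,s).
Per researcher: R1:✓  R2:✗  R3:✓
R2 has no witness among its collected-samples.

False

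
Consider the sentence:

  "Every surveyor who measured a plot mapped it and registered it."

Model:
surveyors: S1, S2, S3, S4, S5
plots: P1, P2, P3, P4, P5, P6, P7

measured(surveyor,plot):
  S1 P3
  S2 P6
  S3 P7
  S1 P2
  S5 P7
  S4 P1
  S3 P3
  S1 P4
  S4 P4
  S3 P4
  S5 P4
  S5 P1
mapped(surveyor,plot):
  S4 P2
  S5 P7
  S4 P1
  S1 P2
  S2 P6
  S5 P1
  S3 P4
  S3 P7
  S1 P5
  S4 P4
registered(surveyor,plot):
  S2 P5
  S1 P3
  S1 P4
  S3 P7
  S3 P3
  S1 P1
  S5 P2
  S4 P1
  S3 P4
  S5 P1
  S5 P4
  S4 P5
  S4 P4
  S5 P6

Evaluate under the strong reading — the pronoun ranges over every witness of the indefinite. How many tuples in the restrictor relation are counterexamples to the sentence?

7

"it" takes "a plot" as antecedent — a donkey pronoun bound across the clause boundary.
Strong reading: for every (s,p) with measured(s,p), mapped(s,p) ∧ registered(s,p).
Restrictor pairs: (S1,P2) ✗  (S1,P3) ✗  (S1,P4) ✗  (S2,P6) ✗  (S3,P3) ✗  (S3,P4) ✓  (S3,P7) ✓  (S4,P1) ✓  (S4,P4) ✓  (S5,P1) ✓  (S5,P4) ✗  (S5,P7) ✗
Counterexamples (restrictor pairs failing the scope): 7.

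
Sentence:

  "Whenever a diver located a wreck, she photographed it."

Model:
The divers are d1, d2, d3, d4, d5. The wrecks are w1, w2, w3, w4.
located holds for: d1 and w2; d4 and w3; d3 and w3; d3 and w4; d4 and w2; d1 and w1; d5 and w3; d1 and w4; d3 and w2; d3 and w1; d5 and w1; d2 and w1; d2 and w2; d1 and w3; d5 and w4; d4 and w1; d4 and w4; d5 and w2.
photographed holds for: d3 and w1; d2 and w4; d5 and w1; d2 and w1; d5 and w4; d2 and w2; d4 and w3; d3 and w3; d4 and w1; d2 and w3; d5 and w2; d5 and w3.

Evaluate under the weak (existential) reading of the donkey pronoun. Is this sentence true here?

"it" takes "a wreck" as antecedent — a donkey pronoun bound across the clause boundary.
Weak reading: every diver d with some located-wreck has at least one located-wreck w such that photographed(d,w).
Per diver: d1:✗  d2:✓  d3:✓  d4:✓  d5:✓
d1 has no witness among its located-wrecks.

False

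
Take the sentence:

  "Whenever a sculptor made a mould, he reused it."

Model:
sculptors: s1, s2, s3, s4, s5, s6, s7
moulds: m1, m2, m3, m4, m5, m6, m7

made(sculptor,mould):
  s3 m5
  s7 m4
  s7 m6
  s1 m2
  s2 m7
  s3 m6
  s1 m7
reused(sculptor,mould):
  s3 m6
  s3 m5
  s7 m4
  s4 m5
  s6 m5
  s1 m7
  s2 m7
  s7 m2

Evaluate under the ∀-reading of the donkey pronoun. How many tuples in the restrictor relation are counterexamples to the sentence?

2

"it" takes "a mould" as antecedent — a donkey pronoun bound across the clause boundary.
Strong reading: for every (s,m) with made(s,m), reused(s,m).
Restrictor pairs: (s1,m2) ✗  (s1,m7) ✓  (s2,m7) ✓  (s3,m5) ✓  (s3,m6) ✓  (s7,m4) ✓  (s7,m6) ✗
Counterexamples (restrictor pairs failing the scope): 2.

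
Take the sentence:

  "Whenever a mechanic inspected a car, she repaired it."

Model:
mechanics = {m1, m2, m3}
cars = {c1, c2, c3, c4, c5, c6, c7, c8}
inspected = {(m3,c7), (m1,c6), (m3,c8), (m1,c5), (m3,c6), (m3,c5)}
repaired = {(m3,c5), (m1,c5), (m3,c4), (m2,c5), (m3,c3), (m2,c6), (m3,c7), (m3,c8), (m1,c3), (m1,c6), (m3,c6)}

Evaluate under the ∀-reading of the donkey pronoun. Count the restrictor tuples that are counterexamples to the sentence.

"it" takes "a car" as antecedent — a donkey pronoun bound across the clause boundary.
Strong reading: for every (m,c) with inspected(m,c), repaired(m,c).
Restrictor pairs: (m1,c5) ✓  (m1,c6) ✓  (m3,c5) ✓  (m3,c6) ✓  (m3,c7) ✓  (m3,c8) ✓
Counterexamples (restrictor pairs failing the scope): 0.

0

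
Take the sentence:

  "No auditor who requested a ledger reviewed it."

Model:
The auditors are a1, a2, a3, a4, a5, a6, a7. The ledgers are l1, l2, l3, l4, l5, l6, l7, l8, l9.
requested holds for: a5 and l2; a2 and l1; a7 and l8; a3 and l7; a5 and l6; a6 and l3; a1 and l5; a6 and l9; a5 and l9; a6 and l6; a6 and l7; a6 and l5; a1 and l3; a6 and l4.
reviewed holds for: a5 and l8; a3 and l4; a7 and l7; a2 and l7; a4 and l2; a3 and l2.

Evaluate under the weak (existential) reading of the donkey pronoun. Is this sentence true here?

True

"it" takes "a ledger" as antecedent — a donkey pronoun bound across the clause boundary.
Truth condition: for no (a,l) with requested(a,l) does reviewed(a,l) hold.
Restrictor pairs — does the scope hold? (a1,l3):fails  (a1,l5):fails  (a2,l1):fails  (a3,l7):fails  (a5,l2):fails  (a5,l6):fails  (a5,l9):fails  (a6,l3):fails  (a6,l4):fails  (a6,l5):fails  (a6,l6):fails  (a6,l7):fails  (a6,l9):fails  (a7,l8):fails
Scope holds for no restrictor pair, so the sentence is true.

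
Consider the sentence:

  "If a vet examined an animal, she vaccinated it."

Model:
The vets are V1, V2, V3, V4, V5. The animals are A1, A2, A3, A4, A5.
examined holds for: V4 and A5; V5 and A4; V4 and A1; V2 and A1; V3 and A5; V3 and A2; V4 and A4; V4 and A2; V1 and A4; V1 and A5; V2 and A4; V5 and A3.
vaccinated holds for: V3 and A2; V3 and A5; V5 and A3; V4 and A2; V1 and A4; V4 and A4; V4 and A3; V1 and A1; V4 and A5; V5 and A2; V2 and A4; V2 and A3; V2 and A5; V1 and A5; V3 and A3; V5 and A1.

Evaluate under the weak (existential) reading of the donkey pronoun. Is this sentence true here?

"it" takes "an animal" as antecedent — a donkey pronoun bound across the clause boundary.
Weak reading: every vet v with some examined-animal has at least one examined-animal a such that vaccinated(v,a).
Per vet: V1:✓  V2:✓  V3:✓  V4:✓  V5:✓
Every vet in the restrictor has a witness.

True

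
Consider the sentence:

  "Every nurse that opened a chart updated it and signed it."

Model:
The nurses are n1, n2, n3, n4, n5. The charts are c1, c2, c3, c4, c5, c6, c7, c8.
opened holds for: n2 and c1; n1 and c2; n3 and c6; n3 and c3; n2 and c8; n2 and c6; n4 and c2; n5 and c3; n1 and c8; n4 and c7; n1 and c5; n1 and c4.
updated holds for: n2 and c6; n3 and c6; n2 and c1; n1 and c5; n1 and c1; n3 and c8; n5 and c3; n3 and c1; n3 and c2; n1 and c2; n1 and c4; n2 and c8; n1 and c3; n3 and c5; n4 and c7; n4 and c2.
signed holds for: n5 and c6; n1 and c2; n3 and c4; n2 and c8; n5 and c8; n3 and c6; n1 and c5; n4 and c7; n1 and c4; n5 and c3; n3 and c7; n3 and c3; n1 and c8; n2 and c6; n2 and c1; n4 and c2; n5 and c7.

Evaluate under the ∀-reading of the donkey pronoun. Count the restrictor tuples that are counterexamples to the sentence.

2

"it" takes "a chart" as antecedent — a donkey pronoun bound across the clause boundary.
Strong reading: for every (n,c) with opened(n,c), updated(n,c) ∧ signed(n,c).
Restrictor pairs: (n1,c2) ✓  (n1,c4) ✓  (n1,c5) ✓  (n1,c8) ✗  (n2,c1) ✓  (n2,c6) ✓  (n2,c8) ✓  (n3,c3) ✗  (n3,c6) ✓  (n4,c2) ✓  (n4,c7) ✓  (n5,c3) ✓
Counterexamples (restrictor pairs failing the scope): 2.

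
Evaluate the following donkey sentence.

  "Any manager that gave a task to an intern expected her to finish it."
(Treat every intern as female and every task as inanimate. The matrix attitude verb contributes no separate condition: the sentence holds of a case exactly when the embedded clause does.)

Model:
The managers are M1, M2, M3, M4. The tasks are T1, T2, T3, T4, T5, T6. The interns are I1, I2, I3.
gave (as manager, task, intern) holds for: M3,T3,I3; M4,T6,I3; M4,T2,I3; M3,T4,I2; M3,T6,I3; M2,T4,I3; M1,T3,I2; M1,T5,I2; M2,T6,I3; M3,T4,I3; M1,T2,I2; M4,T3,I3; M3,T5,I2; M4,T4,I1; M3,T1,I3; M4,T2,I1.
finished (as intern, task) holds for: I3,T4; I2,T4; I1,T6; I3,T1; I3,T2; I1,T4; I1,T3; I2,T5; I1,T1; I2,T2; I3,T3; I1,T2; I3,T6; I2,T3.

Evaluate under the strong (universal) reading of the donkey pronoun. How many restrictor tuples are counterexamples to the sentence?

"her" takes "an intern" as antecedent and "it" takes "a task"; both are donkey pronouns co-varying with the restrictor.
Strong reading: for every (m,t,i) with gave(m,t,i), finished(i,t).
Restrictor triples: (M1,T2,I2)→finished(I2,T2) ✓  (M1,T3,I2)→finished(I2,T3) ✓  (M1,T5,I2)→finished(I2,T5) ✓  (M2,T4,I3)→finished(I3,T4) ✓  (M2,T6,I3)→finished(I3,T6) ✓  (M3,T1,I3)→finished(I3,T1) ✓  (M3,T3,I3)→finished(I3,T3) ✓  (M3,T4,I2)→finished(I2,T4) ✓  (M3,T4,I3)→finished(I3,T4) ✓  (M3,T5,I2)→finished(I2,T5) ✓  (M3,T6,I3)→finished(I3,T6) ✓  (M4,T2,I1)→finished(I1,T2) ✓  (M4,T2,I3)→finished(I3,T2) ✓  (M4,T3,I3)→finished(I3,T3) ✓  (M4,T4,I1)→finished(I1,T4) ✓  (M4,T6,I3)→finished(I3,T6) ✓
Counterexamples (restrictor triples failing the scope): 0.

0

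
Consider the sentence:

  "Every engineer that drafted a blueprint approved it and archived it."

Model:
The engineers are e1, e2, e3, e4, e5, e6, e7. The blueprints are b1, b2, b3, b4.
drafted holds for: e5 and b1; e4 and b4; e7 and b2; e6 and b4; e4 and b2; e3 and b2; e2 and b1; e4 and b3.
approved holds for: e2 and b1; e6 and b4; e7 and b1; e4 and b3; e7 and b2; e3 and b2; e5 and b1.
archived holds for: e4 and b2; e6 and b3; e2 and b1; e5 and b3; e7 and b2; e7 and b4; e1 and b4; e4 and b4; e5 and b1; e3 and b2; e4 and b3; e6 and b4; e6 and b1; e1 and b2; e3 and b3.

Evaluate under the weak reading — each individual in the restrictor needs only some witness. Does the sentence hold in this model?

True

"it" takes "a blueprint" as antecedent — a donkey pronoun bound across the clause boundary.
Weak reading: every engineer e with some drafted-blueprint has at least one drafted-blueprint b such that approved(e,b) ∧ archived(e,b).
Per engineer: e2:✓  e3:✓  e4:✓  e5:✓  e6:✓  e7:✓
Every engineer in the restrictor has a witness.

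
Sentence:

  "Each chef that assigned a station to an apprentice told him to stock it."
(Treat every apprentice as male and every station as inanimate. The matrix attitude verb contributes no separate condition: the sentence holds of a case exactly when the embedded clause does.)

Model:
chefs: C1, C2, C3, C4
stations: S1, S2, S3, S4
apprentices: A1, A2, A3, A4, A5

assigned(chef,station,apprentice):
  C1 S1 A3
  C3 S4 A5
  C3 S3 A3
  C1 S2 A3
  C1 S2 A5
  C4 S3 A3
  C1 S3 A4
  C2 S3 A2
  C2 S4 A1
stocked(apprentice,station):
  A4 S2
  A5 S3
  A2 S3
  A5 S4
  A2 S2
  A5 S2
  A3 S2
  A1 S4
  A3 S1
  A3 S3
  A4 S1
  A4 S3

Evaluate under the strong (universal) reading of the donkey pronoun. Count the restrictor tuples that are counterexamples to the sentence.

"him" takes "an apprentice" as antecedent and "it" takes "a station"; both are donkey pronouns co-varying with the restrictor.
Strong reading: for every (c,s,a) with assigned(c,s,a), stocked(a,s).
Restrictor triples: (C1,S1,A3)→stocked(A3,S1) ✓  (C1,S2,A3)→stocked(A3,S2) ✓  (C1,S2,A5)→stocked(A5,S2) ✓  (C1,S3,A4)→stocked(A4,S3) ✓  (C2,S3,A2)→stocked(A2,S3) ✓  (C2,S4,A1)→stocked(A1,S4) ✓  (C3,S3,A3)→stocked(A3,S3) ✓  (C3,S4,A5)→stocked(A5,S4) ✓  (C4,S3,A3)→stocked(A3,S3) ✓
Counterexamples (restrictor triples failing the scope): 0.

0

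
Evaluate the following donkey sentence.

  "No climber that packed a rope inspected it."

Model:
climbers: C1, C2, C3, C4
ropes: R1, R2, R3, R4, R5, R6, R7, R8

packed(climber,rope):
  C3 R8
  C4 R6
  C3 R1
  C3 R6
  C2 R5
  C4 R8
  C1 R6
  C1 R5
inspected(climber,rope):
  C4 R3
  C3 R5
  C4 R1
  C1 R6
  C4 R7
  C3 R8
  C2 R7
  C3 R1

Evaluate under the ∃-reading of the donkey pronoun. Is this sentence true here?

"it" takes "a rope" as antecedent — a donkey pronoun bound across the clause boundary.
Truth condition: for no (c,r) with packed(c,r) does inspected(c,r) hold.
Restrictor pairs — does the scope hold? (C1,R5):fails  (C1,R6):holds  (C2,R5):fails  (C3,R1):holds  (C3,R6):fails  (C3,R8):holds  (C4,R6):fails  (C4,R8):fails
Scope holds for 3 pair(s), so the sentence is false.

False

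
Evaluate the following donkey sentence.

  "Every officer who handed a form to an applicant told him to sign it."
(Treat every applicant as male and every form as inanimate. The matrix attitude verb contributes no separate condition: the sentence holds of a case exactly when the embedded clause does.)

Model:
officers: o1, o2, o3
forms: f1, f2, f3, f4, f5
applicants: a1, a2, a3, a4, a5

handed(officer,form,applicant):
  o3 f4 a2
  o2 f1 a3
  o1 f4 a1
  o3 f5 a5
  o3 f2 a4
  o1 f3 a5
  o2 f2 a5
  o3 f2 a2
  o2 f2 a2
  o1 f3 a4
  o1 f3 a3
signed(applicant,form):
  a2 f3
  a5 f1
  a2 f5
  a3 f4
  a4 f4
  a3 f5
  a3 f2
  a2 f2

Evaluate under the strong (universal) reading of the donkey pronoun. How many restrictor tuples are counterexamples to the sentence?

"him" takes "an applicant" as antecedent and "it" takes "a form"; both are donkey pronouns co-varying with the restrictor.
Strong reading: for every (o,f,a) with handed(o,f,a), signed(a,f).
Restrictor triples: (o1,f3,a3)→signed(a3,f3) ✗  (o1,f3,a4)→signed(a4,f3) ✗  (o1,f3,a5)→signed(a5,f3) ✗  (o1,f4,a1)→signed(a1,f4) ✗  (o2,f1,a3)→signed(a3,f1) ✗  (o2,f2,a2)→signed(a2,f2) ✓  (o2,f2,a5)→signed(a5,f2) ✗  (o3,f2,a2)→signed(a2,f2) ✓  (o3,f2,a4)→signed(a4,f2) ✗  (o3,f4,a2)→signed(a2,f4) ✗  (o3,f5,a5)→signed(a5,f5) ✗
Counterexamples (restrictor triples failing the scope): 9.

9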